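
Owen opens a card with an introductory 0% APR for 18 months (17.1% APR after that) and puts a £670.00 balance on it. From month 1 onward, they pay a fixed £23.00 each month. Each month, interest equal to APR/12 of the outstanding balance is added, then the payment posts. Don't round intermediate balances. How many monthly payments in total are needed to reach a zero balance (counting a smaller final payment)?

Promo months 1–18 at r₀ = 0%/12 = 0; months 19+ at r₁ = 17.1%/12 = 0.01425.
After month 18 (no interest yet): B = £670.00 − 18·£23.00 = £256.00.
Then at r₁ with £23.00/mo: n₂ = −ln(1 − r₁·B/P)/ln(1+r₁) ≈ 12.21 → 13 more payments.

31 months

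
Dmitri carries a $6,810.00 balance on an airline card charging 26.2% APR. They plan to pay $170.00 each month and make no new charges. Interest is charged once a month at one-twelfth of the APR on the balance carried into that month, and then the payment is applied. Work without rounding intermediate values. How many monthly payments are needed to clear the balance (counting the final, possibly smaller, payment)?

97 payments

Monthly rate r = 26.2%/12 = 2.18333% = 0.0218333.
Recurrence: B ← B·(1+r) − $170.00.
Month 1: interest $148.69; balance after payment $6,788.69.
Month 2: interest $148.22; balance after payment $6,766.90.
Closed form: n = −ln(1 − rB₀/P)/ln(1+r) = −ln(0.12538)/ln(1.02183) ≈ 96.136, so the balance reaches zero during payment 97.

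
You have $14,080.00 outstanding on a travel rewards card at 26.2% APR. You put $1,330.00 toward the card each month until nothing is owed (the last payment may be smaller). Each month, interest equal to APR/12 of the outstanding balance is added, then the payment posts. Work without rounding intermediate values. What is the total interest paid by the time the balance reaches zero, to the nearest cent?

$2,107.58

Monthly rate r = 26.2%/12 = 2.18333% = 0.0218333.
Payoff takes n = ⌈−ln(1 − rB₀/P)/ln(1+r)⌉ = ⌈12.170⌉ = 13 payments; the last is $227.58.
Total paid = 12·$1,330.00 + $227.58 = $16,187.58.
Total interest = total paid − principal = $16,187.58 − $14,080.00 = $2,107.58.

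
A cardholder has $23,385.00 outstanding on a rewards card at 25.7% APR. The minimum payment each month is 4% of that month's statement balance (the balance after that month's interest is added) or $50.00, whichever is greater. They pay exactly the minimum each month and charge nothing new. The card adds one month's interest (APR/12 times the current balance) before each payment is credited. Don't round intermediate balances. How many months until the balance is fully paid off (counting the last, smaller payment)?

186 months

Monthly rate r = 25.7%/12 = 2.14167% = 0.0214167.
While 4% of the post-interest balance exceeds $50.00, each month B ← (B·(1+r))·(1 − 0.04), i.e. B shrinks by the factor (1+r)·0.96 = 0.98056.
This holds for months 1–151. Entering month 152 the balance is $1,206.53; 4% of the post-interest balance is now below $50.00, so the flat $50.00 minimum applies from here.
From month 152 a fixed $50.00 at rate r clears $1,206.53 in 35 more payments. Total: 151 + 35 = 186 months.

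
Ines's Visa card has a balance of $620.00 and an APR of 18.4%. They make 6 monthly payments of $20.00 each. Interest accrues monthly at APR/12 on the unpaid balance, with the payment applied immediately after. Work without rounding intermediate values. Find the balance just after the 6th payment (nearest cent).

$554.58

Monthly rate r = 18.4%/12 = 1.53333% = 0.0153333.
Each month: B ← B·(1+r) − $20.00.
Month 1: interest $9.51; balance after payment $609.51.
Month 2: interest $9.35; balance after payment $598.85.
Month 3: interest $9.18; balance after payment $588.03.
Month 4: interest $9.02; balance after payment $577.05.
Month 5: interest $8.85; balance after payment $565.90.
Month 6: interest $8.68; balance after payment $554.58.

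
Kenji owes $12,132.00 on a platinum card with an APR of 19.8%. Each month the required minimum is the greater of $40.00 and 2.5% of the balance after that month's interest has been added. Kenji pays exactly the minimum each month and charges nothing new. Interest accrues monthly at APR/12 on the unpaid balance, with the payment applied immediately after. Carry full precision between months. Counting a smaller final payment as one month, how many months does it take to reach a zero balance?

293 months

Monthly rate r = 19.8%/12 = 1.65% = 0.0165.
While 2.5% of the post-interest balance exceeds $40.00, each month B ← (B·(1+r))·(1 − 0.025), i.e. B shrinks by the factor (1+r)·0.975 = 0.99109.
This holds for months 1–229. Entering month 230 the balance is $1,561.64; 2.5% of the post-interest balance is now below $40.00, so the flat $40.00 minimum applies from here.
From month 230 a fixed $40.00 at rate r clears $1,561.64 in 64 more payments. Total: 229 + 64 = 293 months.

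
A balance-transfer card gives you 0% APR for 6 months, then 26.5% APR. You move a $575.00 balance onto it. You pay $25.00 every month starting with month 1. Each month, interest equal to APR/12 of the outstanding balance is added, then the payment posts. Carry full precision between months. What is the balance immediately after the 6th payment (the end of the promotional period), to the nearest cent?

Promo months 1–6 at r₀ = 0%/12 = 0; months 7+ at r₁ = 26.5%/12 = 0.0220833.
After month 6 (no interest yet): B = $575.00 − 6·$25.00 = $425.00.

$425.00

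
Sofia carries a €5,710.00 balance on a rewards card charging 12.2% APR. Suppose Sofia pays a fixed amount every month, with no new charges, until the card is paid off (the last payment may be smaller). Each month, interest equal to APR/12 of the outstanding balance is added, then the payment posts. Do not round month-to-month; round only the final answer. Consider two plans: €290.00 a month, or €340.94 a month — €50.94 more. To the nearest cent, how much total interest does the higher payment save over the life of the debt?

€112.22

Monthly rate r = 12.2%/12 = 1.01667% = 0.0101667.
At €290.00/mo: n = ⌈−ln(1 − rB₀/P)/ln(1+r)⌉ = 23 payments (last €23.88); total interest = total paid − €5,710.00 = €693.88.
At €340.94/mo: 19 payments (last €154.74); total interest €581.66.
Interest saved = €693.88 − €581.66 = €112.22.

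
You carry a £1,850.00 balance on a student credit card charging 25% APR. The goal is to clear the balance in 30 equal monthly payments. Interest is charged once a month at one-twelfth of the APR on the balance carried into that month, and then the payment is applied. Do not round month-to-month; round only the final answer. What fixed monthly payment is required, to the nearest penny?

Monthly rate r = 25%/12 = 2.08333% = 0.0208333.
Level-payment amortization: P = B₀·r / (1 − (1+r)^(−n)) = 1850.00·0.0208333 / (1 − 1.02083^(−30)).
Denominator 1 − (1+r)^(−30) = 0.461290393.
P = 38.5417 / 0.461290393 ≈ 83.55.

£83.55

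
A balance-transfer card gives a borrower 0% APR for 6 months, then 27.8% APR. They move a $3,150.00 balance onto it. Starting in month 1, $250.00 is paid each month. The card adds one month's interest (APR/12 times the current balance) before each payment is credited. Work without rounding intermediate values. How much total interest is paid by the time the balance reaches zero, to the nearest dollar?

$162

Promo months 1–6 at r₀ = 0%/12 = 0; months 7+ at r₁ = 27.8%/12 = 0.0231667.
After month 6 (no interest yet): B = $3,150.00 − 6·$250.00 = $1,650.00.
Then at r₁ with $250.00/mo: n₂ = −ln(1 − r₁·B/P)/ln(1+r₁) ≈ 7.25 → 8 more payments.
Total paid = 13·$250.00 + $61.88 = $3,311.88; interest = $3,311.88 − $3,150.00 = $161.88.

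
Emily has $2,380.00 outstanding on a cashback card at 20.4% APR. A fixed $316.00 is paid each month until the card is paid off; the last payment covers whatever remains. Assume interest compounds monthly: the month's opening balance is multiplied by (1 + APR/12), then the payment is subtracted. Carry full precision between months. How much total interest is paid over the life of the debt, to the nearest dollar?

Monthly rate r = 20.4%/12 = 1.7% = 0.017.
Payoff takes n = ⌈−ln(1 − rB₀/P)/ln(1+r)⌉ = ⌈8.128⌉ = 9 payments; the last is $40.65.
Total paid = 8·$316.00 + $40.65 = $2,568.65.
Total interest = total paid − principal = $2,568.65 − $2,380.00 = $188.65.

$189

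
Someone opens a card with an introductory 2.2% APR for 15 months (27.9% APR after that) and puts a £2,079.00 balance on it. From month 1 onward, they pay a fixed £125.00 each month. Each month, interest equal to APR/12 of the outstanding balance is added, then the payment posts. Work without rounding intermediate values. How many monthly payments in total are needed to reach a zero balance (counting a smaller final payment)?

17 payments

Promo months 1–15 at r₀ = 2.2%/12 = 0.00183333; months 16+ at r₁ = 27.9%/12 = 0.02325.
After month 15: iterate B ← B·(1+r₀) − £125.00 for 15 months → £237.66.
Then at r₁ with £125.00/mo: n₂ = −ln(1 − r₁·B/P)/ln(1+r₁) ≈ 1.97 → 2 more payments.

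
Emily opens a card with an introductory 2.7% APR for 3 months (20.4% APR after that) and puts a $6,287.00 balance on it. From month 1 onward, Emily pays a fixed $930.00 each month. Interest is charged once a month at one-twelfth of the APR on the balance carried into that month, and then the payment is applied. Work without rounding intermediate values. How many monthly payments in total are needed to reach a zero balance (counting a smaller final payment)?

7 payments

Promo months 1–3 at r₀ = 2.7%/12 = 0.00225; months 4+ at r₁ = 20.4%/12 = 0.017.
After month 3: iterate B ← B·(1+r₀) − $930.00 for 3 months → $3,533.25.
Then at r₁ with $930.00/mo: n₂ = −ln(1 − r₁·B/P)/ln(1+r₁) ≈ 3.96 → 4 more payments.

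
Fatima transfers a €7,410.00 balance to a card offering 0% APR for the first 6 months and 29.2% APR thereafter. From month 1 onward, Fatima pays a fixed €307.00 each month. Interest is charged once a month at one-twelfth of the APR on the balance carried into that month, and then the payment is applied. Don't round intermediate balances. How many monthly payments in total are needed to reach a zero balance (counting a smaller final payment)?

31 payments

Promo months 1–6 at r₀ = 0%/12 = 0; months 7+ at r₁ = 29.2%/12 = 0.0243333.
After month 6 (no interest yet): B = €7,410.00 − 6·€307.00 = €5,568.00.
Then at r₁ with €307.00/mo: n₂ = −ln(1 − r₁·B/P)/ln(1+r₁) ≈ 24.22 → 25 more payments.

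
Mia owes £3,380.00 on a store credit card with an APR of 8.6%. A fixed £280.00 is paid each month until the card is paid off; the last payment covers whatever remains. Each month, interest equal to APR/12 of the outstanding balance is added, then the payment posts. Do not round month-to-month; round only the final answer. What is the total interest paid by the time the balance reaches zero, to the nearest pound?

£168

Monthly rate r = 8.6%/12 = 0.716667% = 0.00716667.
Payoff takes n = ⌈−ln(1 − rB₀/P)/ln(1+r)⌉ = ⌈12.671⌉ = 13 payments; the last is £188.10.
Total paid = 12·£280.00 + £188.10 = £3,548.10.
Total interest = total paid − principal = £3,548.10 − £3,380.00 = £168.10.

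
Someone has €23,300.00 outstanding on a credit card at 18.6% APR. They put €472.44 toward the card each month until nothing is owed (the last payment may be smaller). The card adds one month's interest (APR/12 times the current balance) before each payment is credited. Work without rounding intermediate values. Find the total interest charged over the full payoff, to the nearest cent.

€21,107.77

Monthly rate r = 18.6%/12 = 1.55% = 0.0155.
Payoff takes n = ⌈−ln(1 − rB₀/P)/ln(1+r)⌉ = ⌈93.997⌉ = 94 payments; the last is €470.85.
Total paid = 93·€472.44 + €470.85 = €44,407.77.
Total interest = total paid − principal = €44,407.77 − €23,300.00 = €21,107.77.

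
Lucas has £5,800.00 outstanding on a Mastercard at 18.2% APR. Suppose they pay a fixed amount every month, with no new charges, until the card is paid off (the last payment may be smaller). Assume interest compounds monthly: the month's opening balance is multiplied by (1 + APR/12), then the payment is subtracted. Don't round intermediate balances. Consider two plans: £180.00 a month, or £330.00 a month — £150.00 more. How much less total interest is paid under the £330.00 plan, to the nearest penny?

£1,224.72

Monthly rate r = 18.2%/12 = 1.51667% = 0.0151667.
At £180.00/mo: n = ⌈−ln(1 − rB₀/P)/ln(1+r)⌉ = 45 payments (last £101.77); total interest = total paid − £5,800.00 = £2,221.77.
At £330.00/mo: 21 payments (last £197.05); total interest £997.05.
Interest saved = £2,221.77 − £997.05 = £1,224.72.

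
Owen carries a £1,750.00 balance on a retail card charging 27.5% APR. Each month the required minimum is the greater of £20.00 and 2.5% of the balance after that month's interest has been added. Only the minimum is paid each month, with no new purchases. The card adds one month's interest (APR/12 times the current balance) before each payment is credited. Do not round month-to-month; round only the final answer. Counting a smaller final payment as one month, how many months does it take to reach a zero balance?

Monthly rate r = 27.5%/12 = 2.29167% = 0.0229167.
While 2.5% of the post-interest balance exceeds £20.00, each month B ← (B·(1+r))·(1 − 0.025), i.e. B shrinks by the factor (1+r)·0.975 = 0.99734.
This holds for months 1–303. Entering month 304 the balance is £781.69; 2.5% of the post-interest balance is now below £20.00, so the flat £20.00 minimum applies from here.
From month 304 a fixed £20.00 at rate r clears £781.69 in 100 more payments. Total: 303 + 100 = 403 months.

403 months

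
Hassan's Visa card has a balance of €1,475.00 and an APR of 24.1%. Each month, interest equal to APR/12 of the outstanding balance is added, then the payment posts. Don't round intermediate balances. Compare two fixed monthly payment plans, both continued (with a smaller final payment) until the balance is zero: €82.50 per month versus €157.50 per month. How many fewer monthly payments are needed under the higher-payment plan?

12 fewer payments

Monthly rate r = 24.1%/12 = 2.00833% = 0.0200833.
At €82.50/mo: n = ⌈−ln(1 − rB₀/P)/ln(1+r)⌉ = 23 payments (last €30.78); total interest = total paid − €1,475.00 = €370.78.
At €157.50/mo: 11 payments (last €75.74); total interest €175.74.
Payments saved = 23 − 11 = 12.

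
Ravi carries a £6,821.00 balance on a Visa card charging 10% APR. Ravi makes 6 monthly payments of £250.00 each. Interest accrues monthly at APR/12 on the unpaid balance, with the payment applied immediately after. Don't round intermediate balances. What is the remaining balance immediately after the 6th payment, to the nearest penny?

£5,637.64

Monthly rate r = 10%/12 = 0.833333% = 0.00833333.
Each month: B ← B·(1+r) − £250.00.
Month 1: interest £56.84; balance after payment £6,627.84.
Month 2: interest £55.23; balance after payment £6,433.07.
Month 3: interest £53.61; balance after payment £6,236.68.
Month 4: interest £51.97; balance after payment £6,038.65.
Month 5: interest £50.32; balance after payment £5,838.98.
Month 6: interest £48.66; balance after payment £5,637.64.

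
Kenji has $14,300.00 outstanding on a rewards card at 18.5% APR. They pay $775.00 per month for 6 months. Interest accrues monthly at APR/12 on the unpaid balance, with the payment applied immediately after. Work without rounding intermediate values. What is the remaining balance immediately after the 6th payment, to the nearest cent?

$10,841.85

Monthly rate r = 18.5%/12 = 1.54167% = 0.0154167.
Each month: B ← B·(1+r) − $775.00.
Month 1: interest $220.46; balance after payment $13,745.46.
Month 2: interest $211.91; balance after payment $13,182.37.
Month 3: interest $203.23; balance after payment $12,610.60.
Month 4: interest $194.41; balance after payment $12,030.01.
Month 5: interest $185.46; balance after payment $11,440.47.
Month 6: interest $176.37; balance after payment $10,841.85.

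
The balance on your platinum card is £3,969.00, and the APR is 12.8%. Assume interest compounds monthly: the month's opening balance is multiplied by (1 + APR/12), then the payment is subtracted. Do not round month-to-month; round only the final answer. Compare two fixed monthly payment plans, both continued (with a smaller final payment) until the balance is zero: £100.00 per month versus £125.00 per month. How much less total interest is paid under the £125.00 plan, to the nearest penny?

Monthly rate r = 12.8%/12 = 1.06667% = 0.0106667.
At £100.00/mo: n = ⌈−ln(1 − rB₀/P)/ln(1+r)⌉ = 52 payments (last £88.82); total interest = total paid − £3,969.00 = £1,219.82.
At £125.00/mo: 39 payments (last £121.87); total interest £902.87.
Interest saved = £1,219.82 − £902.87 = £316.95.

£316.95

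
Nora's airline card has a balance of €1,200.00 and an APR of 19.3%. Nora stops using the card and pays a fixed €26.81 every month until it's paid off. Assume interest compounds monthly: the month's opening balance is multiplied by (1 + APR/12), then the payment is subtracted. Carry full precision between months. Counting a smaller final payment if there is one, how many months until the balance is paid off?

Monthly rate r = 19.3%/12 = 1.60833% = 0.0160833.
Recurrence: B ← B·(1+r) − €26.81.
Month 1: interest €19.30; balance after payment €1,192.49.
Month 2: interest €19.18; balance after payment €1,184.86.
Closed form: n = −ln(1 − rB₀/P)/ln(1+r) = −ln(0.28012)/ln(1.01608) ≈ 79.756, so the balance reaches zero during payment 80.

80 months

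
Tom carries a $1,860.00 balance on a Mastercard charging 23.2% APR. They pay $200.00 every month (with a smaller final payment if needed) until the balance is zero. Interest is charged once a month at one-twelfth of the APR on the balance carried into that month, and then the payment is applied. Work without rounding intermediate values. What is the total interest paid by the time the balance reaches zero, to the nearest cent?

Monthly rate r = 23.2%/12 = 1.93333% = 0.0193333.
Payoff takes n = ⌈−ln(1 − rB₀/P)/ln(1+r)⌉ = ⌈10.351⌉ = 11 payments; the last is $70.61.
Total paid = 10·$200.00 + $70.61 = $2,070.61.
Total interest = total paid − principal = $2,070.61 − $1,860.00 = $210.61.

$210.61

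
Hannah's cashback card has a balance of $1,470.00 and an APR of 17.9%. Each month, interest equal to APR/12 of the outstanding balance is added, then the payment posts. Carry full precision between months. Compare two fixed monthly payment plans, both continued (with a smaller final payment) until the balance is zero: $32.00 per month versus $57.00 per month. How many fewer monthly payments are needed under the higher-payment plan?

46 fewer payments

Monthly rate r = 17.9%/12 = 1.49167% = 0.0149167.
At $32.00/mo: n = ⌈−ln(1 − rB₀/P)/ln(1+r)⌉ = 79 payments (last $2.22); total interest = total paid − $1,470.00 = $1,028.22.
At $57.00/mo: 33 payments (last $45.59); total interest $399.59.
Payments saved = 79 − 33 = 46.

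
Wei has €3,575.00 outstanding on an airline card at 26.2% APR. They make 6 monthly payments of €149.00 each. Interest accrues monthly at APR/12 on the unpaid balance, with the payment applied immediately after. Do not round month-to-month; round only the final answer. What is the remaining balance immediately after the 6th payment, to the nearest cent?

€3,125.40

Monthly rate r = 26.2%/12 = 2.18333% = 0.0218333.
Each month: B ← B·(1+r) − €149.00.
Month 1: interest €78.05; balance after payment €3,504.05.
Month 2: interest €76.51; balance after payment €3,431.56.
Month 3: interest €74.92; balance after payment €3,357.48.
Month 4: interest €73.31; balance after payment €3,281.79.
Month 5: interest €71.65; balance after payment €3,204.44.
Month 6: interest €69.96; balance after payment €3,125.40.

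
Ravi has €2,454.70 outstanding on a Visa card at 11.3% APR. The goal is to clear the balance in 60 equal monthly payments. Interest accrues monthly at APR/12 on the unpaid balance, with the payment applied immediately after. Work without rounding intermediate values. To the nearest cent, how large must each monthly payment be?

Monthly rate r = 11.3%/12 = 0.941667% = 0.00941667.
Level-payment amortization: P = B₀·r / (1 − (1+r)^(−n)) = 2454.70·0.00941667 / (1 − 1.00942^(−60)).
Denominator 1 − (1+r)^(−60) = 0.430135334.
P = 23.1151 / 0.430135334 ≈ 53.74.

€53.74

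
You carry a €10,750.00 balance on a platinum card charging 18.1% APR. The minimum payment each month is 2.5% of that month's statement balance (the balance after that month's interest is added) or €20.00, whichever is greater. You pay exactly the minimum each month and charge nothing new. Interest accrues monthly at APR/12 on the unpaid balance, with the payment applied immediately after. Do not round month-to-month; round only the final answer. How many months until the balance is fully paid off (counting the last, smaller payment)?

313 months

Monthly rate r = 18.1%/12 = 1.50833% = 0.0150833.
While 2.5% of the post-interest balance exceeds €20.00, each month B ← (B·(1+r))·(1 − 0.025), i.e. B shrinks by the factor (1+r)·0.975 = 0.98971.
This holds for months 1–253. Entering month 254 the balance is €784.34; 2.5% of the post-interest balance is now below €20.00, so the flat €20.00 minimum applies from here.
From month 254 a fixed €20.00 at rate r clears €784.34 in 60 more payments. Total: 253 + 60 = 313 months.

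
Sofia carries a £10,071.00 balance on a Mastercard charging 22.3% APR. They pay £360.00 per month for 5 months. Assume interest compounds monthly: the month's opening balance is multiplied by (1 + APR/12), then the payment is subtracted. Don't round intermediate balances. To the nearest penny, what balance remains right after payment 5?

Monthly rate r = 22.3%/12 = 1.85833% = 0.0185833.
Each month: B ← B·(1+r) − £360.00.
Month 1: interest £187.15; balance after payment £9,898.15.
Month 2: interest £183.94; balance after payment £9,722.09.
Month 3: interest £180.67; balance after payment £9,542.76.
Month 4: interest £177.34; balance after payment £9,360.10.
Month 5: interest £173.94; balance after payment £9,174.04.

£9,174.04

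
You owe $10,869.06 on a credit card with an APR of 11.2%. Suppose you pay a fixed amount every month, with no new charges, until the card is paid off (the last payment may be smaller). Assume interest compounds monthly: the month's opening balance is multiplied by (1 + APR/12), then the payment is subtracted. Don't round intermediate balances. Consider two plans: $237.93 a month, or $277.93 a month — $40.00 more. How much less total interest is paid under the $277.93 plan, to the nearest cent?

$647.50

Monthly rate r = 11.2%/12 = 0.933333% = 0.00933333.
At $237.93/mo: n = ⌈−ln(1 − rB₀/P)/ln(1+r)⌉ = 60 payments (last $195.98); total interest = total paid − $10,869.06 = $3,364.79.
At $277.93/mo: 49 payments (last $245.71); total interest $2,717.29.
Interest saved = $3,364.79 − $2,717.29 = $647.50.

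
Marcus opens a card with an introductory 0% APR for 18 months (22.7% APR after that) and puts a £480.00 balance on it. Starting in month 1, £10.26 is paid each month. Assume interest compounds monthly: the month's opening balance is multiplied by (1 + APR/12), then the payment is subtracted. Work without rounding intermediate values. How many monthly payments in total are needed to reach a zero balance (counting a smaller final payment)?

60 payments

Promo months 1–18 at r₀ = 0%/12 = 0; months 19+ at r₁ = 22.7%/12 = 0.0189167.
After month 18 (no interest yet): B = £480.00 − 18·£10.26 = £295.32.
Then at r₁ with £10.26/mo: n₂ = −ln(1 − r₁·B/P)/ln(1+r₁) ≈ 41.96 → 42 more payments.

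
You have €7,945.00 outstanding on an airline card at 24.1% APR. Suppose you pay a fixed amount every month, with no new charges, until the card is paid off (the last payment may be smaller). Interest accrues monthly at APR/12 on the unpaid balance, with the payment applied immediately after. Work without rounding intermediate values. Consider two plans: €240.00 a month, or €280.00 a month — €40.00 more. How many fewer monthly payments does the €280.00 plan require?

Monthly rate r = 24.1%/12 = 2.00833% = 0.0200833.
At €240.00/mo: n = ⌈−ln(1 − rB₀/P)/ln(1+r)⌉ = 55 payments (last €234.21); total interest = total paid − €7,945.00 = €5,249.21.
At €280.00/mo: 43 payments (last €120.57); total interest €3,935.57.
Payments saved = 55 − 43 = 12.

12 fewer payments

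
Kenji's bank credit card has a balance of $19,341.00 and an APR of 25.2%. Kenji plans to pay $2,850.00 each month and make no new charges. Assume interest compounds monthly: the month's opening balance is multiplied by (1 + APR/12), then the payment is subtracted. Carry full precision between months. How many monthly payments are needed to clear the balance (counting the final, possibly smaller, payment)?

Monthly rate r = 25.2%/12 = 2.1% = 0.021.
Recurrence: B ← B·(1+r) − $2,850.00.
Month 1: interest $406.16; balance after payment $16,897.16.
Month 2: interest $354.84; balance after payment $14,402.00.
Closed form: n = −ln(1 − rB₀/P)/ln(1+r) = −ln(0.85749)/ln(1.021) ≈ 7.398, so the balance reaches zero during payment 8.

8 months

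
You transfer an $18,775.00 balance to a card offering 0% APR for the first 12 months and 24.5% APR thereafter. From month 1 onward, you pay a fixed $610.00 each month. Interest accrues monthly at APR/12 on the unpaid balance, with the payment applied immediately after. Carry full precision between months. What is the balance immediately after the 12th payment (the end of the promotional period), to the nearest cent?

Promo months 1–12 at r₀ = 0%/12 = 0; months 13+ at r₁ = 24.5%/12 = 0.0204167.
After month 12 (no interest yet): B = $18,775.00 − 12·$610.00 = $11,455.00.

$11,455.00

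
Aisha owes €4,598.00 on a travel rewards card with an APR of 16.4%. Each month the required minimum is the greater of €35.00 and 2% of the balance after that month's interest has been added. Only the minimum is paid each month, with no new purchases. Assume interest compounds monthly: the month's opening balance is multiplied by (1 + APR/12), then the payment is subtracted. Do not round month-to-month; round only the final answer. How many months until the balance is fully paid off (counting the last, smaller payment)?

231 months

Monthly rate r = 16.4%/12 = 1.36667% = 0.0136667.
While 2% of the post-interest balance exceeds €35.00, each month B ← (B·(1+r))·(1 − 0.02), i.e. B shrinks by the factor (1+r)·0.98 = 0.99339.
This holds for months 1–148. Entering month 149 the balance is €1,723.90; 2% of the post-interest balance is now below €35.00, so the flat €35.00 minimum applies from here.
From month 149 a fixed €35.00 at rate r clears €1,723.90 in 83 more payments. Total: 148 + 83 = 231 months.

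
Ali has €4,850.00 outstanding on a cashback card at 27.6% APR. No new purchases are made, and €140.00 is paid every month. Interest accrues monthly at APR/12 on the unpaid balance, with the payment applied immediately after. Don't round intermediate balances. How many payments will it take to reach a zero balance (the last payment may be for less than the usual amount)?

Monthly rate r = 27.6%/12 = 2.3% = 0.023.
Recurrence: B ← B·(1+r) − €140.00.
Month 1: interest €111.55; balance after payment €4,821.55.
Month 2: interest €110.90; balance after payment €4,792.45.
Closed form: n = −ln(1 − rB₀/P)/ln(1+r) = −ln(0.20321)/ln(1.023) ≈ 70.076, so the balance reaches zero during payment 71.

71 payments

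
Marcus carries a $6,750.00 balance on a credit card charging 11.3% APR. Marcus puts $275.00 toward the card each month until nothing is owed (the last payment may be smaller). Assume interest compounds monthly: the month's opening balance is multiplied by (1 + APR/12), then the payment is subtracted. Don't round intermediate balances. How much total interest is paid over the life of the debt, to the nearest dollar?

Monthly rate r = 11.3%/12 = 0.941667% = 0.00941667.
Payoff takes n = ⌈−ln(1 − rB₀/P)/ln(1+r)⌉ = ⌈28.044⌉ = 29 payments; the last is $12.04.
Total paid = 28·$275.00 + $12.04 = $7,712.04.
Total interest = total paid − principal = $7,712.04 − $6,750.00 = $962.04.

$962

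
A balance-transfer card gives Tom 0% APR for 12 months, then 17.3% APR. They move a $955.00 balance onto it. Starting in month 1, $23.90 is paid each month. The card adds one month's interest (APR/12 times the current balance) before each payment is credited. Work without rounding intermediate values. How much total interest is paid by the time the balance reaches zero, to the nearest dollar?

Promo months 1–12 at r₀ = 0%/12 = 0; months 13+ at r₁ = 17.3%/12 = 0.0144167.
After month 12 (no interest yet): B = $955.00 − 12·$23.90 = $668.20.
Then at r₁ with $23.90/mo: n₂ = −ln(1 − r₁·B/P)/ln(1+r₁) ≈ 36.05 → 37 more payments.
Total paid = 48·$23.90 + $1.09 = $1,148.29; interest = $1,148.29 − $955.00 = $193.29.

$193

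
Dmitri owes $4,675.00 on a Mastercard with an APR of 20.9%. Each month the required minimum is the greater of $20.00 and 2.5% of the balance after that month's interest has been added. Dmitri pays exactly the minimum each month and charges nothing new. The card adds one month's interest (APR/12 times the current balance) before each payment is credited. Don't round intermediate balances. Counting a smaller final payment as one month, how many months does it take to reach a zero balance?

Monthly rate r = 20.9%/12 = 1.74167% = 0.0174167.
While 2.5% of the post-interest balance exceeds $20.00, each month B ← (B·(1+r))·(1 − 0.025), i.e. B shrinks by the factor (1+r)·0.975 = 0.99198.
This holds for months 1–222. Entering month 223 the balance is $782.62; 2.5% of the post-interest balance is now below $20.00, so the flat $20.00 minimum applies from here.
From month 223 a fixed $20.00 at rate r clears $782.62 in 67 more payments. Total: 222 + 67 = 289 months.

289 months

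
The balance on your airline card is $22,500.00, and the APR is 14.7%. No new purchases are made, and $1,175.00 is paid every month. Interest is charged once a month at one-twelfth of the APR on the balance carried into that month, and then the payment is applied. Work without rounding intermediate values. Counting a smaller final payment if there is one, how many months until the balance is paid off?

22 months

Monthly rate r = 14.7%/12 = 1.225% = 0.01225.
Recurrence: B ← B·(1+r) − $1,175.00.
Month 1: interest $275.62; balance after payment $21,600.62.
Month 2: interest $264.61; balance after payment $20,690.23.
Closed form: n = −ln(1 − rB₀/P)/ln(1+r) = −ln(0.76543)/ln(1.01225) ≈ 21.956, so the balance reaches zero during payment 22.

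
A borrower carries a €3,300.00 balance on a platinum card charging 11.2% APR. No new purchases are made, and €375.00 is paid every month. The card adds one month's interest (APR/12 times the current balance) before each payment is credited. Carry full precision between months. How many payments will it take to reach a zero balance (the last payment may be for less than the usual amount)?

Monthly rate r = 11.2%/12 = 0.933333% = 0.00933333.
Recurrence: B ← B·(1+r) − €375.00.
Month 1: interest €30.80; balance after payment €2,955.80.
Month 2: interest €27.59; balance after payment €2,608.39.
Closed form: n = −ln(1 − rB₀/P)/ln(1+r) = −ln(0.91787)/ln(1.00933) ≈ 9.225, so the balance reaches zero during payment 10.

10 months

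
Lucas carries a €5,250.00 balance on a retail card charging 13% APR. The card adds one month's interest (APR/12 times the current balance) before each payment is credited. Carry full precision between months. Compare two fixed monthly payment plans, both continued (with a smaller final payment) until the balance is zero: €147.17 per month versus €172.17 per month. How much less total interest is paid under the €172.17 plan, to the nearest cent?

€265.01

Monthly rate r = 13%/12 = 1.08333% = 0.0108333.
At €147.17/mo: n = ⌈−ln(1 − rB₀/P)/ln(1+r)⌉ = 46 payments (last €49.73); total interest = total paid − €5,250.00 = €1,422.38.
At €172.17/mo: 38 payments (last €37.08); total interest €1,157.37.
Interest saved = €1,422.38 − €1,157.37 = €265.01.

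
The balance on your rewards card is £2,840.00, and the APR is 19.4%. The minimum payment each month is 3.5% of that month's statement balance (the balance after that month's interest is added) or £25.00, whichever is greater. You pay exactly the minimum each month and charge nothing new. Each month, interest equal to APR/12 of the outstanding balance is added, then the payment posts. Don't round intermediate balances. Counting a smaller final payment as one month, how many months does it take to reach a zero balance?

Monthly rate r = 19.4%/12 = 1.61667% = 0.0161667.
While 3.5% of the post-interest balance exceeds £25.00, each month B ← (B·(1+r))·(1 − 0.035), i.e. B shrinks by the factor (1+r)·0.965 = 0.9806.
This holds for months 1–72. Entering month 73 the balance is £693.04; 3.5% of the post-interest balance is now below £25.00, so the flat £25.00 minimum applies from here.
From month 73 a fixed £25.00 at rate r clears £693.04 in 38 more payments. Total: 72 + 38 = 110 months.

110 months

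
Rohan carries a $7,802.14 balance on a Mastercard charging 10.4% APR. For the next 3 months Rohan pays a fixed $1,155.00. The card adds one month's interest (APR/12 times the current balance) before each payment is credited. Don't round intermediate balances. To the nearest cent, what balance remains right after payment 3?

$4,511.64

Monthly rate r = 10.4%/12 = 0.866667% = 0.00866667.
Each month: B ← B·(1+r) − $1,155.00.
Month 1: interest $67.62; balance after payment $6,714.76.
Month 2: interest $58.19; balance after payment $5,617.95.
Month 3: interest $48.69; balance after payment $4,511.64.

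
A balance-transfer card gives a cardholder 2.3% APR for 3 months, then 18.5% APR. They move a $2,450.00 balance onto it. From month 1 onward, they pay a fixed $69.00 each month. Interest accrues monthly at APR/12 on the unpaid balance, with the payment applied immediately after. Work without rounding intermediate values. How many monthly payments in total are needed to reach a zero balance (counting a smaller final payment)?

Promo months 1–3 at r₀ = 2.3%/12 = 0.00191667; months 4+ at r₁ = 18.5%/12 = 0.0154167.
After month 3: iterate B ← B·(1+r₀) − $69.00 for 3 months → $2,256.72.
Then at r₁ with $69.00/mo: n₂ = −ln(1 − r₁·B/P)/ln(1+r₁) ≈ 45.86 → 46 more payments.

49 months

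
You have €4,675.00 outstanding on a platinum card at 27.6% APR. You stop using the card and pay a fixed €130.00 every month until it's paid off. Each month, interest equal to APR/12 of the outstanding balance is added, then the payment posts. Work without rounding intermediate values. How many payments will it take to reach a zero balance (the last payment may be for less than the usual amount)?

78 payments

Monthly rate r = 27.6%/12 = 2.3% = 0.023.
Recurrence: B ← B·(1+r) − €130.00.
Month 1: interest €107.52; balance after payment €4,652.52.
Month 2: interest €107.01; balance after payment €4,629.53.
Closed form: n = −ln(1 − rB₀/P)/ln(1+r) = −ln(0.17288)/ln(1.023) ≈ 77.184, so the balance reaches zero during payment 78.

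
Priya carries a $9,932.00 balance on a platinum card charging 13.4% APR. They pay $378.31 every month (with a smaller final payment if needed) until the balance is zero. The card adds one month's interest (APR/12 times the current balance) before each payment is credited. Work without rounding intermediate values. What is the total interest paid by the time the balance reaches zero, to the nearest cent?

$1,888.33

Monthly rate r = 13.4%/12 = 1.11667% = 0.0111667.
Payoff takes n = ⌈−ln(1 − rB₀/P)/ln(1+r)⌉ = ⌈31.244⌉ = 32 payments; the last is $92.72.
Total paid = 31·$378.31 + $92.72 = $11,820.33.
Total interest = total paid − principal = $11,820.33 − $9,932.00 = $1,888.33.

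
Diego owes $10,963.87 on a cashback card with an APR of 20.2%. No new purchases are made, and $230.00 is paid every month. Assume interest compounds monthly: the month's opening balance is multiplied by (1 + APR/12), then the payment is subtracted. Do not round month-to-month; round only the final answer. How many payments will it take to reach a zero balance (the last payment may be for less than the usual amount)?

Monthly rate r = 20.2%/12 = 1.68333% = 0.0168333.
Recurrence: B ← B·(1+r) − $230.00.
Month 1: interest $184.56; balance after payment $10,918.43.
Month 2: interest $183.79; balance after payment $10,872.22.
Closed form: n = −ln(1 − rB₀/P)/ln(1+r) = −ln(0.19757)/ln(1.01683) ≈ 97.144, so the balance reaches zero during payment 98.

98 months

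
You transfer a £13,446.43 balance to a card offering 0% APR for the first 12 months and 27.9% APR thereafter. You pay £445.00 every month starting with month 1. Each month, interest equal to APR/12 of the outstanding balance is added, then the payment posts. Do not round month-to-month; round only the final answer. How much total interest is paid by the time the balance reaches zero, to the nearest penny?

£2,558.91

Promo months 1–12 at r₀ = 0%/12 = 0; months 13+ at r₁ = 27.9%/12 = 0.02325.
After month 12 (no interest yet): B = £13,446.43 − 12·£445.00 = £8,106.43.
Then at r₁ with £445.00/mo: n₂ = −ln(1 − r₁·B/P)/ln(1+r₁) ≈ 23.97 → 24 more payments.
Total paid = 35·£445.00 + £430.34 = £16,005.34; interest = £16,005.34 − £13,446.43 = £2,558.91.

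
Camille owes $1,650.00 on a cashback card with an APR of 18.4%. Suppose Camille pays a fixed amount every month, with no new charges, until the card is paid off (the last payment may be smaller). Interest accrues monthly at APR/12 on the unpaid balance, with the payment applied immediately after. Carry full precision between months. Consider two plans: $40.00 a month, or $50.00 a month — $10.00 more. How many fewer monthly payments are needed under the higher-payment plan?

Monthly rate r = 18.4%/12 = 1.53333% = 0.0153333.
At $40.00/mo: n = ⌈−ln(1 − rB₀/P)/ln(1+r)⌉ = 66 payments (last $31.41); total interest = total paid − $1,650.00 = $981.41.
At $50.00/mo: 47 payments (last $17.30); total interest $667.30.
Payments saved = 66 − 47 = 19.

19 fewer payments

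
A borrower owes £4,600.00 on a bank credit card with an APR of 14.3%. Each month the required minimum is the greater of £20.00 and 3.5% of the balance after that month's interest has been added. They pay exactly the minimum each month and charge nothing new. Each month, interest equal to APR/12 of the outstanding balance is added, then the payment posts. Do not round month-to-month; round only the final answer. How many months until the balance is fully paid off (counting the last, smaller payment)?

Monthly rate r = 14.3%/12 = 1.19167% = 0.0119167.
While 3.5% of the post-interest balance exceeds £20.00, each month B ← (B·(1+r))·(1 − 0.035), i.e. B shrinks by the factor (1+r)·0.965 = 0.9765.
This holds for months 1–89. Entering month 90 the balance is £554.08; 3.5% of the post-interest balance is now below £20.00, so the flat £20.00 minimum applies from here.
From month 90 a fixed £20.00 at rate r clears £554.08 in 34 more payments. Total: 89 + 34 = 123 months.

123 months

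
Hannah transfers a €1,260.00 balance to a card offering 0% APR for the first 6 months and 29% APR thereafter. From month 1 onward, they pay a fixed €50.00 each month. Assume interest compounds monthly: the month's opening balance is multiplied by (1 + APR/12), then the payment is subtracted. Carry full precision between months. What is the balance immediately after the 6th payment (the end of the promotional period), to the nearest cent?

Promo months 1–6 at r₀ = 0%/12 = 0; months 7+ at r₁ = 29%/12 = 0.0241667.
After month 6 (no interest yet): B = €1,260.00 − 6·€50.00 = €960.00.

€960.00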